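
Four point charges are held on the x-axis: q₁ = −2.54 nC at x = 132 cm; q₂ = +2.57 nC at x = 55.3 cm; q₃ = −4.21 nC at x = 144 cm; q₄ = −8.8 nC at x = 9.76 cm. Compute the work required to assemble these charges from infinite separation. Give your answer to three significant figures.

The work to assemble the configuration equals its total potential energy, U = Σ kqᵢqⱼ/rᵢⱼ over all pairs.
Pair separations: r₁₂ = 0.767 m, r₁₃ = 0.120 m, r₁₄ = 1.22 m, r₂₃ = 0.887 m, r₂₄ = 0.455 m, r₃₄ = 1.34 m.
Summing all 6 pair terms gives U = 5.81×10⁻⁷ J.

5.81×10⁻⁷ J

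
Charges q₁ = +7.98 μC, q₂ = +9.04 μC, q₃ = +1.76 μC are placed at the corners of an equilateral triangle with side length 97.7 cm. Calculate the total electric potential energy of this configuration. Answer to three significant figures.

The assembly work is the sum of pairwise potential energies, U = Σ_{i<j} kqᵢqⱼ/rᵢⱼ.
All three pair separations equal the side length, 0.977 m.
U = (0.664) + (0.129) + (0.146) = 0.939 J.

0.939 J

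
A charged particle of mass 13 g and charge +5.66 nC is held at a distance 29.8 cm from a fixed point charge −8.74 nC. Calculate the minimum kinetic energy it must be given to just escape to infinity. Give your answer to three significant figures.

1.49×10⁻⁶ J

To just escape, total mechanical energy must reach zero at infinity: ½mv²_min + U = 0, so ½mv²_min = −U = |kQq|/r.
|U| = |kQq|/r = (8.99×10⁹ N·m²/C²)(8.74×10⁻⁹)(5.66×10⁻⁹)/(0.298) = 1.49×10⁻⁶ J.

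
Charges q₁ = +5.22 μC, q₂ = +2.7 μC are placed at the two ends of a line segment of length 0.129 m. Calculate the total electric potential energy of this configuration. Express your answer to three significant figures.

0.982 J

The work to assemble the configuration equals its total potential energy, U = Σ kqᵢqⱼ/rᵢⱼ over all pairs.
The separation is r = 0.129 m.
U = (0.982) = 0.982 J.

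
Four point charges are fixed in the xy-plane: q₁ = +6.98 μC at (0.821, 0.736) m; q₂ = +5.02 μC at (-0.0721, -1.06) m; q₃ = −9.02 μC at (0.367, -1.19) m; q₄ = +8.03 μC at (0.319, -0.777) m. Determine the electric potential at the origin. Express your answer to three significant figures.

Electric potential is a scalar, so the contributions from each charge add algebraically: V = Σ kqᵢ/rᵢ.
Distances from the field point to each charge: r₁ = 1.10 m, r₂ = 1.06 m, r₃ = 1.25 m, r₄ = 0.840 m.
V = k[(6.98×10⁻⁶)/(1.10) + (5.02×10⁻⁶)/(1.06) + (-9.02×10⁻⁶)/(1.25) + (8.03×10⁻⁶)/(0.840)] = 1.20×10⁵ V.

1.20×10⁵ V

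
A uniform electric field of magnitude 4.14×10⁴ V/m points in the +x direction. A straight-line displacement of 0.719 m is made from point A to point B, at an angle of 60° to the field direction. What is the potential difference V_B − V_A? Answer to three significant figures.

-1.49×10⁴ V

Only the component of displacement along E changes the potential: ΔV = −E·d·cosθ.
ΔV = −(4.14×10⁴ V/m)(0.719 m)cos60° = -1.49×10⁴ V.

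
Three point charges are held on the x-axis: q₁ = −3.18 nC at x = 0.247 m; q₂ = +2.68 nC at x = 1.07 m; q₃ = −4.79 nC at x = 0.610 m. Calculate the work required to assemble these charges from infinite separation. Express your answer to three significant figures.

3.33×10⁻⁸ J

The assembly work is the sum of pairwise potential energies, U = Σ_{i<j} kqᵢqⱼ/rᵢⱼ.
Pair separations: r₁₂ = 0.823 m, r₁₃ = 0.363 m, r₂₃ = 0.460 m.
U = (-9.31×10⁻⁸) + (3.77×10⁻⁷) + (-2.51×10⁻⁷) = 3.33×10⁻⁸ J.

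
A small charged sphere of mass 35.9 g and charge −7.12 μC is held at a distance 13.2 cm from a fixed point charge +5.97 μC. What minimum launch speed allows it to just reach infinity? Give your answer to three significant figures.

To just escape, total mechanical energy must reach zero at infinity: ½mv²_min + U = 0, so ½mv²_min = −U = |kQq|/r.
|U| = |kQq|/r = (8.99×10⁹ N·m²/C²)(5.97×10⁻⁶)(7.12×10⁻⁶)/(0.132) = 2.89 J.
v_min = √(2|U|/m) = √(2·2.89/0.0359) = 12.7 m/s.

12.7 m/s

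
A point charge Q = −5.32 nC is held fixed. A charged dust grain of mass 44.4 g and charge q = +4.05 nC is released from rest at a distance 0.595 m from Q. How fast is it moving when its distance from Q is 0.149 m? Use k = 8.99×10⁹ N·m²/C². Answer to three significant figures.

6.63×10⁻³ m/s

Only the electrostatic force acts, so mechanical energy is conserved: ½mv² = U₁ − U₂ = kQq(1/r₁ − 1/r₂).
U₁ − U₂ = (8.99×10⁹ N·m²/C²)(-5.32×10⁻⁹ C)(4.05×10⁻⁹ C)(1/0.595 − 1/0.149) = 9.74×10⁻⁷ J.
v = √(2·9.74×10⁻⁷/0.0444) = 6.63×10⁻³ m/s.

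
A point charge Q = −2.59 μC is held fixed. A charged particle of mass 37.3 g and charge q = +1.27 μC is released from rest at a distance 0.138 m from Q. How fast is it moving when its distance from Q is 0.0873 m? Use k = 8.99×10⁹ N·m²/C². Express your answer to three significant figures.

2.58 m/s

Only the electrostatic force acts, so mechanical energy is conserved: ½mv² = U₁ − U₂ = kQq(1/r₁ − 1/r₂).
U₁ − U₂ = (8.99×10⁹ N·m²/C²)(-2.59×10⁻⁶ C)(1.27×10⁻⁶ C)(1/0.138 − 1/0.0873) = 0.124 J.
v = √(2·0.124/0.0373) = 2.58 m/s.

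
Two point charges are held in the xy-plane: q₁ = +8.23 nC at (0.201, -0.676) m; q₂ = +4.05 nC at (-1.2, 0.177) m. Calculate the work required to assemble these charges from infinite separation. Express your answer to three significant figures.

1.83×10⁻⁷ J

The work to assemble the configuration equals its total potential energy, U = Σ kqᵢqⱼ/rᵢⱼ over all pairs.
Pair separations: r₁₂ = 1.64 m.
U = (1.83×10⁻⁷) = 1.83×10⁻⁷ J.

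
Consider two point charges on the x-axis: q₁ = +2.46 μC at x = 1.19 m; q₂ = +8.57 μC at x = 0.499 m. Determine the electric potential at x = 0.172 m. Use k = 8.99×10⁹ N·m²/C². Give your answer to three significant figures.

2.57×10⁵ V

The total potential is the scalar sum of each charge's contribution, V = Σ kqᵢ/rᵢ.
Distances from the field point to each charge: r₁ = 1.02 m, r₂ = 0.327 m.
V = k[(2.46×10⁻⁶)/(1.02) + (8.57×10⁻⁶)/(0.327)] = 2.57×10⁵ V.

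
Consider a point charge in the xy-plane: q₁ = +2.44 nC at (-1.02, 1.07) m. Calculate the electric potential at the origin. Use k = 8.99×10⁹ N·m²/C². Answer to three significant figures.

The total potential is the scalar sum of each charge's contribution, V = Σ kqᵢ/rᵢ.
Distances from the field point to each charge: r₁ = 1.48 m.
V = k[(2.44×10⁻⁹)/(1.48)] = 14.8 V.

14.8 V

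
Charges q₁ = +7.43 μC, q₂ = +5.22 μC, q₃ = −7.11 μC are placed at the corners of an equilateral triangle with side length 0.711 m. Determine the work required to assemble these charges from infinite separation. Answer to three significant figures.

The work to assemble the configuration equals its total potential energy, U = Σ kqᵢqⱼ/rᵢⱼ over all pairs.
All three pair separations equal the side length, 0.711 m.
U = (0.490) + (-0.668) + (-0.469) = -0.647 J.

-0.647 J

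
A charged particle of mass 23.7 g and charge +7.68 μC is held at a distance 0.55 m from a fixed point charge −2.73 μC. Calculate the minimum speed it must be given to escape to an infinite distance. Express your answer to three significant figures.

5.38 m/s

To just escape, total mechanical energy must reach zero at infinity: ½mv²_min + U = 0, so ½mv²_min = −U = |kQq|/r.
|U| = |kQq|/r = (8.99×10⁹ N·m²/C²)(2.73×10⁻⁶)(7.68×10⁻⁶)/(0.550) = 0.343 J.
v_min = √(2|U|/m) = √(2·0.343/0.0237) = 5.38 m/s.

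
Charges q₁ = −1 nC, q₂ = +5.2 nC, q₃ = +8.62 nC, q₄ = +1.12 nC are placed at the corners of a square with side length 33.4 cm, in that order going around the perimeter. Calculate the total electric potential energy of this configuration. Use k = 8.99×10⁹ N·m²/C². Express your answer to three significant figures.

The work to assemble the configuration equals its total potential energy, U = Σ kqᵢqⱼ/rᵢⱼ over all pairs.
The four side pairs have separation 0.334 m and the two diagonal pairs 0.472 m.
Summing all 6 pair terms gives U = 1.24×10⁻⁶ J.

1.24×10⁻⁶ J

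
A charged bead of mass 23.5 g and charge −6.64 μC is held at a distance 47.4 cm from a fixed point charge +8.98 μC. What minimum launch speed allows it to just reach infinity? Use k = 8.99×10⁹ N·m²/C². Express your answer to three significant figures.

To just escape, total mechanical energy must reach zero at infinity: ½mv²_min + U = 0, so ½mv²_min = −U = |kQq|/r.
|U| = |kQq|/r = (8.99×10⁹ N·m²/C²)(8.98×10⁻⁶)(6.64×10⁻⁶)/(0.474) = 1.13 J.
v_min = √(2|U|/m) = √(2·1.13/0.0235) = 9.81 m/s.

9.81 m/s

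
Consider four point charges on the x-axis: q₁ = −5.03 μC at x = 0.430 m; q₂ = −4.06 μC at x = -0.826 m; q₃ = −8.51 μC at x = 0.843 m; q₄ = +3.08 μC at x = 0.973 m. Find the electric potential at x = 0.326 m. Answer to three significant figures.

Electric potential is a scalar, so the contributions from each charge add algebraically: V = Σ kqᵢ/rᵢ.
Distances from the field point to each charge: r₁ = 0.104 m, r₂ = 1.15 m, r₃ = 0.517 m, r₄ = 0.647 m.
V = k[(-5.03×10⁻⁶)/(0.104) + (-4.06×10⁻⁶)/(1.15) + (-8.51×10⁻⁶)/(0.517) + (3.08×10⁻⁶)/(0.647)] = -5.72×10⁵ V.

-5.72×10⁵ V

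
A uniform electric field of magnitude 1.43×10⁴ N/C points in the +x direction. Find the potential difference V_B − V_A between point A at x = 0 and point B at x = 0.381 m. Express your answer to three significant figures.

-5450 V

In a uniform field, potential decreases in the direction of E: V_B − V_A = −E·Δx.
V_B − V_A = −(1.43×10⁴ V/m)(0.381 m) = -5450 V.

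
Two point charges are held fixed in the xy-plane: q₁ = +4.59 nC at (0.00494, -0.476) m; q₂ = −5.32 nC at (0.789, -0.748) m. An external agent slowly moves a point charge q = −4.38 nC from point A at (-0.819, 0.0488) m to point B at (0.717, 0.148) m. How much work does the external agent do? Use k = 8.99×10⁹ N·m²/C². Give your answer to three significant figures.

1.10×10⁻⁷ J

For quasistatic motion the external work equals the change in potential energy: W_ext = qΔV = q(V_B − V_A).
At A: distances to the source charges are 0.977 m, 1.79 m; V_A = Σ kqᵢ/rᵢ = 15.6 V.
At B: distances to the source charges are 0.947 m, 0.899 m; V_B = Σ kqᵢ/rᵢ = -9.62 V.
ΔV = V_B − V_A = -25.2 V.
W_ext = qΔV = (-4.38×10⁻⁹ C)(-25.2 V) = 1.10×10⁻⁷ J.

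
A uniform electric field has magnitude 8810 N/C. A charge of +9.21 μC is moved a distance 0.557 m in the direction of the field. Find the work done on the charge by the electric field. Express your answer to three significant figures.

The potential change for a displacement 0.557 m in the direction of the field is ΔV = −Ed = -4910 V.
W_field = −qΔV = 0.0452 J.

0.0452 J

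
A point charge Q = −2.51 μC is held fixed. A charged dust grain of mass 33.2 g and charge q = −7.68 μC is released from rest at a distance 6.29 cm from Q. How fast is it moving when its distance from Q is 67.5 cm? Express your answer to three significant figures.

Only the electrostatic force acts, so mechanical energy is conserved: ½mv² = U₁ − U₂ = kQq(1/r₁ − 1/r₂).
U₁ − U₂ = (8.99×10⁹ N·m²/C²)(-2.51×10⁻⁶ C)(-7.68×10⁻⁶ C)(1/0.0629 − 1/0.675) = 2.50 J.
v = √(2·2.50/0.0332) = 12.3 m/s.

12.3 m/s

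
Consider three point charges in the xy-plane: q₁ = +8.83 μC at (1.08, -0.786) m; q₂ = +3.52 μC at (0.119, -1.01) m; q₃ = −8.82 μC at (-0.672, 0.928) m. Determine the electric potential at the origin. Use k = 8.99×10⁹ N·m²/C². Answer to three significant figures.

Electric potential is a scalar, so the contributions from each charge add algebraically: V = Σ kqᵢ/rᵢ.
Distances from the field point to each charge: r₁ = 1.34 m, r₂ = 1.02 m, r₃ = 1.15 m.
V = k[(8.83×10⁻⁶)/(1.34) + (3.52×10⁻⁶)/(1.02) + (-8.82×10⁻⁶)/(1.15)] = 2.13×10⁴ V.

2.13×10⁴ V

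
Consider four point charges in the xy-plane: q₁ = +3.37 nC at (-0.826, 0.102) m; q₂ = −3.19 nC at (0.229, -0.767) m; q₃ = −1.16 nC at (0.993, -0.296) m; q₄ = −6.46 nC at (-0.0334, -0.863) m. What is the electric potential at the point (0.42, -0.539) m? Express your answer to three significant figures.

Electric potential is a scalar, so the contributions from each charge add algebraically: V = Σ kqᵢ/rᵢ.
Distances from the field point to each charge: r₁ = 1.40 m, r₂ = 0.297 m, r₃ = 0.622 m, r₄ = 0.557 m.
V = k[(3.37×10⁻⁹)/(1.40) + (-3.19×10⁻⁹)/(0.297) + (-1.16×10⁻⁹)/(0.622) + (-6.46×10⁻⁹)/(0.557)] = -196 V.

-196 V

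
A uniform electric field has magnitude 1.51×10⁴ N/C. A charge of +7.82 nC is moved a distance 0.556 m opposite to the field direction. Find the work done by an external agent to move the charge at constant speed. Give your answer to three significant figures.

The potential change for a displacement 0.556 m opposite to the field direction is ΔV = +Ed = 8400 V.
W_ext = qΔV = 6.57×10⁻⁵ J.

6.57×10⁻⁵ J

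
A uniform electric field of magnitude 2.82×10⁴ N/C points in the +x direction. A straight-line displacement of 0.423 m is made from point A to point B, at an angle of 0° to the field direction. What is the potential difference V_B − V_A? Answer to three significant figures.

Only the component of displacement along E changes the potential: ΔV = −E·d·cosθ.
ΔV = −(2.82×10⁴ V/m)(0.423 m)cos0° = -1.19×10⁴ V.

-1.19×10⁴ V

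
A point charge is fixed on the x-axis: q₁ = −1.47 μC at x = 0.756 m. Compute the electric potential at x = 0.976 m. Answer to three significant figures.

-6.01×10⁴ V

The total potential is the scalar sum of each charge's contribution, V = Σ kqᵢ/rᵢ.
V = k[(-1.47×10⁻⁶)/(0.220)] = -6.01×10⁴ V.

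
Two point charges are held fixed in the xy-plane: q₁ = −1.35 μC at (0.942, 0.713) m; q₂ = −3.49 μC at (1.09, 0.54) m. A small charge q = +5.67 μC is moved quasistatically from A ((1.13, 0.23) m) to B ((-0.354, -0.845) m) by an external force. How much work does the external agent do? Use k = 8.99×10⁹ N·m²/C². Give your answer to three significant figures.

0.579 J

For quasistatic motion the external work equals the change in potential energy: W_ext = qΔV = q(V_B − V_A).
At A: distances to the source charges are 0.518 m, 0.313 m; V_A = Σ kqᵢ/rᵢ = -1.24×10⁵ V.
At B: distances to the source charges are 2.03 m, 2.00 m; V_B = Σ kqᵢ/rᵢ = -2.17×10⁴ V.
ΔV = V_B − V_A = 1.02×10⁵ V.
W_ext = qΔV = (5.67×10⁻⁶ C)(1.02×10⁵ V) = 0.579 J.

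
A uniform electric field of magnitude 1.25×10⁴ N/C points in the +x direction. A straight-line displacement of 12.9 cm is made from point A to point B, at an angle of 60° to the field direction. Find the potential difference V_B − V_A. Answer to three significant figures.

-806 V

Only the component of displacement along E changes the potential: ΔV = −E·d·cosθ.
ΔV = −(1.25×10⁴ V/m)(0.129 m)cos60° = -806 V.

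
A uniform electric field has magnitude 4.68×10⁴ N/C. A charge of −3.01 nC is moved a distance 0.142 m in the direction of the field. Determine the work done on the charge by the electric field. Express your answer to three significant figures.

The potential change for a displacement 0.142 m in the direction of the field is ΔV = −Ed = -6650 V.
W_field = −qΔV = -2.00×10⁻⁵ J.

-2.00×10⁻⁵ J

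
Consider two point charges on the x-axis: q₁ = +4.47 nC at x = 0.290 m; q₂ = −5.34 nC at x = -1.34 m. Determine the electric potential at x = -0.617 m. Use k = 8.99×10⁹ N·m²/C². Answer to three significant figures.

-22.1 V

Electric potential is a scalar, so the contributions from each charge add algebraically: V = Σ kqᵢ/rᵢ.
Distances from the field point to each charge: r₁ = 0.907 m, r₂ = 0.723 m.
V = k[(4.47×10⁻⁹)/(0.907) + (-5.34×10⁻⁹)/(0.723)] = -22.1 V.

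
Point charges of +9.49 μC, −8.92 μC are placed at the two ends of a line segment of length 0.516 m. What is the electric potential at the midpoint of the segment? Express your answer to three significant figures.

Electric potential is a scalar, so the contributions from each charge add algebraically: V = Σ kqᵢ/rᵢ.
Each charge is 0.258 m from the midpoint.
V = k[(9.49×10⁻⁶)/(0.258) + (-8.92×10⁻⁶)/(0.258)] = 1.99×10⁴ V.

1.99×10⁴ V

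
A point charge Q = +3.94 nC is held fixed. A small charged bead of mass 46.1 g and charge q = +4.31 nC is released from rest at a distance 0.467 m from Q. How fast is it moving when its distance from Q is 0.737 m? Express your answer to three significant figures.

2.28×10⁻³ m/s

Only the electrostatic force acts, so mechanical energy is conserved: ½mv² = U₁ − U₂ = kQq(1/r₁ − 1/r₂).
U₁ − U₂ = (8.99×10⁹ N·m²/C²)(3.94×10⁻⁹ C)(4.31×10⁻⁹ C)(1/0.467 − 1/0.737) = 1.20×10⁻⁷ J.
v = √(2·1.20×10⁻⁷/0.0461) = 2.28×10⁻³ m/s.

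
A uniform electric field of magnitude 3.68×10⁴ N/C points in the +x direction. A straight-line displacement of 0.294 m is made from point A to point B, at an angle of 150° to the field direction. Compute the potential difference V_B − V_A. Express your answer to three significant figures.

9370 V

Only the component of displacement along E changes the potential: ΔV = −E·d·cosθ.
ΔV = −(3.68×10⁴ V/m)(0.294 m)cos150° = 9370 V.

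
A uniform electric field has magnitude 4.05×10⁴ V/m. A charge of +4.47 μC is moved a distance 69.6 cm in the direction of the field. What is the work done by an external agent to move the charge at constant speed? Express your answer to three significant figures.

The potential change for a displacement 69.6 cm in the direction of the field is ΔV = −Ed = -2.82×10⁴ V.
W_ext = qΔV = -0.126 J.

-0.126 J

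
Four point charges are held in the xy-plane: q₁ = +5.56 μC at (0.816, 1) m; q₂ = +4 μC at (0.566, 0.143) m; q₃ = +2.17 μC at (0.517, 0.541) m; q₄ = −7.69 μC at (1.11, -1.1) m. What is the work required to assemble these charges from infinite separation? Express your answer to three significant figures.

0.146 J

The work to assemble the configuration equals its total potential energy, U = Σ kqᵢqⱼ/rᵢⱼ over all pairs.
Pair separations: r₁₂ = 0.893 m, r₁₃ = 0.548 m, r₁₄ = 2.12 m, r₂₃ = 0.401 m, r₂₄ = 1.36 m, r₃₄ = 1.74 m.
Summing all 6 pair terms gives U = 0.146 J.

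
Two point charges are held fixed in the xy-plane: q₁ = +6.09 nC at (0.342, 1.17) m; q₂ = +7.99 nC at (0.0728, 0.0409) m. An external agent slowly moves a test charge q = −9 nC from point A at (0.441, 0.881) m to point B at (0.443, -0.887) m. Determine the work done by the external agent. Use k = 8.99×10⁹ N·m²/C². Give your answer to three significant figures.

For quasistatic motion the external work equals the change in potential energy: W_ext = qΔV = q(V_B − V_A).
At A: distances to the source charges are 0.305 m, 0.917 m; V_A = Σ kqᵢ/rᵢ = 258 V.
At B: distances to the source charges are 2.06 m, 0.999 m; V_B = Σ kqᵢ/rᵢ = 98.5 V.
ΔV = V_B − V_A = -159 V.
W_ext = qΔV = (-9.00×10⁻⁹ C)(-159 V) = 1.43×10⁻⁶ J.

1.43×10⁻⁶ J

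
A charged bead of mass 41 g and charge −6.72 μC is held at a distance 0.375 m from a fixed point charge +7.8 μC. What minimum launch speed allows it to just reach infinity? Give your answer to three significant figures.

7.83 m/s

To just escape, total mechanical energy must reach zero at infinity: ½mv²_min + U = 0, so ½mv²_min = −U = |kQq|/r.
|U| = |kQq|/r = (8.99×10⁹ N·m²/C²)(7.80×10⁻⁶)(6.72×10⁻⁶)/(0.375) = 1.26 J.
v_min = √(2|U|/m) = √(2·1.26/0.0410) = 7.83 m/s.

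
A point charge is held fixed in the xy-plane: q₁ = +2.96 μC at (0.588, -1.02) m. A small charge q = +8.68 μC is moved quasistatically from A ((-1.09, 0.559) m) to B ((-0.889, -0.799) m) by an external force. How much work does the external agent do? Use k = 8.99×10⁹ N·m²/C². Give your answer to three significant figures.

For quasistatic motion the external work equals the change in potential energy: W_ext = qΔV = q(V_B − V_A).
At A: distance to the source charge is 2.30 m; V_A = kq₁/r = 1.15×10⁴ V.
At B: distance to the source charge is 1.49 m; V_B = kq₁/r = 1.78×10⁴ V.
ΔV = V_B − V_A = 6270 V.
W_ext = qΔV = (8.68×10⁻⁶ C)(6270 V) = 0.0544 J.

0.0544 J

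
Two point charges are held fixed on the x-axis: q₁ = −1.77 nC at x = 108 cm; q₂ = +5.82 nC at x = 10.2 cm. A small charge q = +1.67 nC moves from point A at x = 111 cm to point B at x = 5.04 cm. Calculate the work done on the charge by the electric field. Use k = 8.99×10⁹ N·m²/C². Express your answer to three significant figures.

-2.47×10⁻⁶ J

The work done by the electric force is W_field = −ΔU = −q(V_B − V_A) = q(V_A − V_B).
At A: distances to the source charges are 0.0300 m, 1.01 m; V_A = Σ kqᵢ/rᵢ = -479 V.
At B: distances to the source charges are 1.03 m, 0.0516 m; V_B = Σ kqᵢ/rᵢ = 999 V.
ΔV = V_B − V_A = 1480 V.
W_field = −qΔV = −(1.67×10⁻⁹ C)(1480 V) = -2.47×10⁻⁶ J.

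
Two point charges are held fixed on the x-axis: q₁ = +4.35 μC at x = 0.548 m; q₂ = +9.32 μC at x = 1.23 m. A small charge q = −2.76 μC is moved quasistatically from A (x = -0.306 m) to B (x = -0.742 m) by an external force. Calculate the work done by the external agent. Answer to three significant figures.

For quasistatic motion the external work equals the change in potential energy: W_ext = qΔV = q(V_B − V_A).
At A: distances to the source charges are 0.854 m, 1.54 m; V_A = Σ kqᵢ/rᵢ = 1.00×10⁵ V.
At B: distances to the source charges are 1.29 m, 1.97 m; V_B = Σ kqᵢ/rᵢ = 7.28×10⁴ V.
ΔV = V_B − V_A = -2.75×10⁴ V.
W_ext = qΔV = (-2.76×10⁻⁶ C)(-2.75×10⁴ V) = 0.0760 J.

0.0760 J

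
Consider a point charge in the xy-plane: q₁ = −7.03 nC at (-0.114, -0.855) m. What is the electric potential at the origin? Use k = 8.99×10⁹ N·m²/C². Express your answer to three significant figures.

-73.3 V

The total potential is the scalar sum of each charge's contribution, V = Σ kqᵢ/rᵢ.
Distances from the field point to each charge: r₁ = 0.863 m.
V = k[(-7.03×10⁻⁹)/(0.863)] = -73.3 V.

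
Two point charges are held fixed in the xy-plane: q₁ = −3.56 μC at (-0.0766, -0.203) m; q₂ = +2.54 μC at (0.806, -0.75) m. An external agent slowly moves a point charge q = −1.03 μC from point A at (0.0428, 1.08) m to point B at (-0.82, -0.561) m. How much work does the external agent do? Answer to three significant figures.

For quasistatic motion the external work equals the change in potential energy: W_ext = qΔV = q(V_B − V_A).
At A: distances to the source charges are 1.29 m, 1.98 m; V_A = Σ kqᵢ/rᵢ = -1.33×10⁴ V.
At B: distances to the source charges are 0.825 m, 1.64 m; V_B = Σ kqᵢ/rᵢ = -2.48×10⁴ V.
ΔV = V_B − V_A = -1.15×10⁴ V.
W_ext = qΔV = (-1.03×10⁻⁶ C)(-1.15×10⁴ V) = 0.0119 J.

0.0119 J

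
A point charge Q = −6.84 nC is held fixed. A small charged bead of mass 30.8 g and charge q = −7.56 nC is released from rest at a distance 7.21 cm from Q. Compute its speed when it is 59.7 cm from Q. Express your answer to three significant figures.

Only the electrostatic force acts, so mechanical energy is conserved: ½mv² = U₁ − U₂ = kQq(1/r₁ − 1/r₂).
U₁ − U₂ = (8.99×10⁹ N·m²/C²)(-6.84×10⁻⁹ C)(-7.56×10⁻⁹ C)(1/0.0721 − 1/0.597) = 5.67×10⁻⁶ J.
v = √(2·5.67×10⁻⁶/0.0308) = 0.0192 m/s.

0.0192 m/s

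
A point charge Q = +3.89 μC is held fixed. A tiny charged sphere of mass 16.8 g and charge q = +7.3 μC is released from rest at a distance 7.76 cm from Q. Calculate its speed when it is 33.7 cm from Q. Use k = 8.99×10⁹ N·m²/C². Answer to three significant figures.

17.4 m/s

Only the electrostatic force acts, so mechanical energy is conserved: ½mv² = U₁ − U₂ = kQq(1/r₁ − 1/r₂).
U₁ − U₂ = (8.99×10⁹ N·m²/C²)(3.89×10⁻⁶ C)(7.30×10⁻⁶ C)(1/0.0776 − 1/0.337) = 2.53 J.
v = √(2·2.53/0.0168) = 17.4 m/s.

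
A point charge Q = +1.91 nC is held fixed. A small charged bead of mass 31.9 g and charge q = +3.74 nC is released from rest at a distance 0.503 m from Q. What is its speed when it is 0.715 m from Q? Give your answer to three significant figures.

Only the electrostatic force acts, so mechanical energy is conserved: ½mv² = U₁ − U₂ = kQq(1/r₁ − 1/r₂).
U₁ − U₂ = (8.99×10⁹ N·m²/C²)(1.91×10⁻⁹ C)(3.74×10⁻⁹ C)(1/0.503 − 1/0.715) = 3.79×10⁻⁸ J.
v = √(2·3.79×10⁻⁸/0.0319) = 1.54×10⁻³ m/s.

1.54×10⁻³ m/s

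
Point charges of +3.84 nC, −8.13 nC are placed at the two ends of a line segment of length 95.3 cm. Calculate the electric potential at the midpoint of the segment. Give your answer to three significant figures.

Electric potential is a scalar, so the contributions from each charge add algebraically: V = Σ kqᵢ/rᵢ.
Each charge is 0.476 m from the midpoint.
V = k[(3.84×10⁻⁹)/(0.476) + (-8.13×10⁻⁹)/(0.476)] = -80.9 V.

-80.9 V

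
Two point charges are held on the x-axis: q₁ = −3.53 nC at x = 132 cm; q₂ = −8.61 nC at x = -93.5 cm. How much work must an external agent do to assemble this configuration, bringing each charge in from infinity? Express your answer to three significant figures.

1.21×10⁻⁷ J

The work to assemble the configuration equals its total potential energy, U = Σ kqᵢqⱼ/rᵢⱼ over all pairs.
Pair separations: r₁₂ = 2.25 m.
U = (1.21×10⁻⁷) = 1.21×10⁻⁷ J.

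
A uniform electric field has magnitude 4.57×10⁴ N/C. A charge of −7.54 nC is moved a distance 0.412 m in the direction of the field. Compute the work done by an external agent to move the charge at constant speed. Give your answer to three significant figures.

The potential change for a displacement 0.412 m in the direction of the field is ΔV = −Ed = -1.88×10⁴ V.
W_ext = qΔV = 1.42×10⁻⁴ J.

1.42×10⁻⁴ J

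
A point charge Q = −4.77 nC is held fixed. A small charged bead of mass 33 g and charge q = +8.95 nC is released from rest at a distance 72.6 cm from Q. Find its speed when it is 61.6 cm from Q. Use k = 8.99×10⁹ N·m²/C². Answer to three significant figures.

Only the electrostatic force acts, so mechanical energy is conserved: ½mv² = U₁ − U₂ = kQq(1/r₁ − 1/r₂).
U₁ − U₂ = (8.99×10⁹ N·m²/C²)(-4.77×10⁻⁹ C)(8.95×10⁻⁹ C)(1/0.726 − 1/0.616) = 9.44×10⁻⁸ J.
v = √(2·9.44×10⁻⁸/0.0330) = 2.39×10⁻³ m/s.

2.39×10⁻³ m/s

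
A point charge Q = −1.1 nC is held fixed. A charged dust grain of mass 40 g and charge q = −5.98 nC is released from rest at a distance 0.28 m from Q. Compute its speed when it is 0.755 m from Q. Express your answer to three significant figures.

Only the electrostatic force acts, so mechanical energy is conserved: ½mv² = U₁ − U₂ = kQq(1/r₁ − 1/r₂).
U₁ − U₂ = (8.99×10⁹ N·m²/C²)(-1.10×10⁻⁹ C)(-5.98×10⁻⁹ C)(1/0.280 − 1/0.755) = 1.33×10⁻⁷ J.
v = √(2·1.33×10⁻⁷/0.0400) = 2.58×10⁻³ m/s.

2.58×10⁻³ m/s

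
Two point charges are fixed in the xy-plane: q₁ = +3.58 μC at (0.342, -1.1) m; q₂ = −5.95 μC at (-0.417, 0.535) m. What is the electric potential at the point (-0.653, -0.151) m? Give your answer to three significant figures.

-5.03×10⁴ V

Electric potential is a scalar, so the contributions from each charge add algebraically: V = Σ kqᵢ/rᵢ.
Distances from the field point to each charge: r₁ = 1.38 m, r₂ = 0.725 m.
V = k[(3.58×10⁻⁶)/(1.38) + (-5.95×10⁻⁶)/(0.725)] = -5.03×10⁴ V.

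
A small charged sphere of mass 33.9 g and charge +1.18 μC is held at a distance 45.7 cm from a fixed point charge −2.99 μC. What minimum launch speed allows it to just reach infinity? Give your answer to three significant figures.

To just escape, total mechanical energy must reach zero at infinity: ½mv²_min + U = 0, so ½mv²_min = −U = |kQq|/r.
|U| = |kQq|/r = (8.99×10⁹ N·m²/C²)(2.99×10⁻⁶)(1.18×10⁻⁶)/(0.457) = 0.0694 J.
v_min = √(2|U|/m) = √(2·0.0694/0.0339) = 2.02 m/s.

2.02 m/s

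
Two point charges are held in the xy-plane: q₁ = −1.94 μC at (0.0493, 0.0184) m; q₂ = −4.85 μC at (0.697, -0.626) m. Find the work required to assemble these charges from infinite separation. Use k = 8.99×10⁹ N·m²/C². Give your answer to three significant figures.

0.0926 J

The assembly work is the sum of pairwise potential energies, U = Σ_{i<j} kqᵢqⱼ/rᵢⱼ.
Pair separations: r₁₂ = 0.914 m.
U = (0.0926) = 0.0926 J.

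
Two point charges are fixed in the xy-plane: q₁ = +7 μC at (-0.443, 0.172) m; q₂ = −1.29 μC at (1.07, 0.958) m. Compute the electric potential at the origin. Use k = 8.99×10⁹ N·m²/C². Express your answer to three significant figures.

1.24×10⁵ V

The total potential is the scalar sum of each charge's contribution, V = Σ kqᵢ/rᵢ.
Distances from the field point to each charge: r₁ = 0.475 m, r₂ = 1.44 m.
V = k[(7.00×10⁻⁶)/(0.475) + (-1.29×10⁻⁶)/(1.44)] = 1.24×10⁵ V.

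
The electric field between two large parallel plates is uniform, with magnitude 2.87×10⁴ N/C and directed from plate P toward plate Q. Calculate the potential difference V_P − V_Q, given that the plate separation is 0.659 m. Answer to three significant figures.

In a uniform field, potential decreases in the direction of E: ΔV = −E·d for a displacement d parallel to E.
Going from Q to P is a displacement of 0.659 m opposite to the field, so V_P − V_Q = +Ed = 1.89×10⁴ V.

1.89×10⁴ V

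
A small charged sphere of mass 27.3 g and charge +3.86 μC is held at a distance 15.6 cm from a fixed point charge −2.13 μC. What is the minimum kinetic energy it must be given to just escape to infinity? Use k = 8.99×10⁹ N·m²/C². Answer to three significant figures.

0.474 J

To just escape, total mechanical energy must reach zero at infinity: ½mv²_min + U = 0, so ½mv²_min = −U = |kQq|/r.
|U| = |kQq|/r = (8.99×10⁹ N·m²/C²)(2.13×10⁻⁶)(3.86×10⁻⁶)/(0.156) = 0.474 J.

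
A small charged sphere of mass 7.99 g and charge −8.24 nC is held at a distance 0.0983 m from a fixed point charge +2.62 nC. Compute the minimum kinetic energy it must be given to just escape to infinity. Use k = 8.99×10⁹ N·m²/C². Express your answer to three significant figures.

1.97×10⁻⁶ J

To just escape, total mechanical energy must reach zero at infinity: ½mv²_min + U = 0, so ½mv²_min = −U = |kQq|/r.
|U| = |kQq|/r = (8.99×10⁹ N·m²/C²)(2.62×10⁻⁹)(8.24×10⁻⁹)/(0.0983) = 1.97×10⁻⁶ J.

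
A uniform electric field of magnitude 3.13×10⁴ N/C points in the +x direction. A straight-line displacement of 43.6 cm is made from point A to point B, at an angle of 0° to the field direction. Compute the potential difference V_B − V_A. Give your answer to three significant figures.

Only the component of displacement along E changes the potential: ΔV = −E·d·cosθ.
ΔV = −(3.13×10⁴ V/m)(0.436 m)cos0° = -1.36×10⁴ V.

-1.36×10⁴ V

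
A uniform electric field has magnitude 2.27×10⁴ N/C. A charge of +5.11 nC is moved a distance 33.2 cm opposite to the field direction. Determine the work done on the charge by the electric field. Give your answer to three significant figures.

-3.85×10⁻⁵ J

The potential change for a displacement 33.2 cm opposite to the field direction is ΔV = +Ed = 7540 V.
W_field = −qΔV = -3.85×10⁻⁵ J.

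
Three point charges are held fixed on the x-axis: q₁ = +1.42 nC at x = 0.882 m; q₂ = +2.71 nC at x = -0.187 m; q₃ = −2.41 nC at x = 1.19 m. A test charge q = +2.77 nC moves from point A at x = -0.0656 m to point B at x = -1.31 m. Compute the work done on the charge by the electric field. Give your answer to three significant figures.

The work done by the electric force is W_field = −ΔU = −q(V_B − V_A) = q(V_A − V_B).
At A: distances to the source charges are 0.948 m, 0.121 m, 1.26 m; V_A = Σ kqᵢ/rᵢ = 197 V.
At B: distances to the source charges are 2.19 m, 1.12 m, 2.50 m; V_B = Σ kqᵢ/rᵢ = 18.9 V.
ΔV = V_B − V_A = -178 V.
W_field = −qΔV = −(2.77×10⁻⁹ C)(-178 V) = 4.93×10⁻⁷ J.

4.93×10⁻⁷ J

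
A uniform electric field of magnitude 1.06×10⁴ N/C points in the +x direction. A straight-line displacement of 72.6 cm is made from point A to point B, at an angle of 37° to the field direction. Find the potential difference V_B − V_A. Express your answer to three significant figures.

-6150 V

Only the component of displacement along E changes the potential: ΔV = −E·d·cosθ.
ΔV = −(1.06×10⁴ V/m)(0.726 m)cos37° = -6150 V.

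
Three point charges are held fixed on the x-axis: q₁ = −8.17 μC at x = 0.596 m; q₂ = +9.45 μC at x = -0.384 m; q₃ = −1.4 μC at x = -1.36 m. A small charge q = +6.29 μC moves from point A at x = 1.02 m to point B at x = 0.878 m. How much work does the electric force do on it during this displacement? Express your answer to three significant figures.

0.508 J

The work done by the electric force is W_field = −ΔU = −q(V_B − V_A) = q(V_A − V_B).
At A: distances to the source charges are 0.424 m, 1.40 m, 2.38 m; V_A = Σ kqᵢ/rᵢ = -1.18×10⁵ V.
At B: distances to the source charges are 0.282 m, 1.26 m, 2.24 m; V_B = Σ kqᵢ/rᵢ = -1.99×10⁵ V.
ΔV = V_B − V_A = -8.08×10⁴ V.
W_field = −qΔV = −(6.29×10⁻⁶ C)(-8.08×10⁴ V) = 0.508 J.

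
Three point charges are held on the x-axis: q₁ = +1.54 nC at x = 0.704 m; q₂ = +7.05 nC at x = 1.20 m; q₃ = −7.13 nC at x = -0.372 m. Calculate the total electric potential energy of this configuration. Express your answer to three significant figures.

-1.82×10⁻⁷ J

The work to assemble the configuration equals its total potential energy, U = Σ kqᵢqⱼ/rᵢⱼ over all pairs.
Pair separations: r₁₂ = 0.496 m, r₁₃ = 1.08 m, r₂₃ = 1.57 m.
U = (1.97×10⁻⁷) + (-9.17×10⁻⁸) + (-2.87×10⁻⁷) = -1.82×10⁻⁷ J.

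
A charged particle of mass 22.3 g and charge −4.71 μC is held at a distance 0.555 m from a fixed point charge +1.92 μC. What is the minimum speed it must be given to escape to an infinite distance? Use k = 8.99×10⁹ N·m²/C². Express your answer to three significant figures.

3.62 m/s

To just escape, total mechanical energy must reach zero at infinity: ½mv²_min + U = 0, so ½mv²_min = −U = |kQq|/r.
|U| = |kQq|/r = (8.99×10⁹ N·m²/C²)(1.92×10⁻⁶)(4.71×10⁻⁶)/(0.555) = 0.146 J.
v_min = √(2|U|/m) = √(2·0.146/0.0223) = 3.62 m/s.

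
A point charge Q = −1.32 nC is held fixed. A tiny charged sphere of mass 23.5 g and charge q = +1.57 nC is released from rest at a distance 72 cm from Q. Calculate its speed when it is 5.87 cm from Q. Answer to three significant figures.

4.98×10⁻³ m/s

Only the electrostatic force acts, so mechanical energy is conserved: ½mv² = U₁ − U₂ = kQq(1/r₁ − 1/r₂).
U₁ − U₂ = (8.99×10⁹ N·m²/C²)(-1.32×10⁻⁹ C)(1.57×10⁻⁹ C)(1/0.720 − 1/0.0587) = 2.92×10⁻⁷ J.
v = √(2·2.92×10⁻⁷/0.0235) = 4.98×10⁻³ m/s.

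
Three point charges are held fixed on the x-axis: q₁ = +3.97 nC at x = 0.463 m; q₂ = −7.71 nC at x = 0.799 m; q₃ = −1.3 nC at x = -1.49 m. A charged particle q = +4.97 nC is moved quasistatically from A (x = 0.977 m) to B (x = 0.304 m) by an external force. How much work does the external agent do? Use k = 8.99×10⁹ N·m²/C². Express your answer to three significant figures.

For quasistatic motion the external work equals the change in potential energy: W_ext = qΔV = q(V_B − V_A).
At A: distances to the source charges are 0.514 m, 0.178 m, 2.47 m; V_A = Σ kqᵢ/rᵢ = -325 V.
At B: distances to the source charges are 0.159 m, 0.495 m, 1.79 m; V_B = Σ kqᵢ/rᵢ = 77.9 V.
ΔV = V_B − V_A = 403 V.
W_ext = qΔV = (4.97×10⁻⁹ C)(403 V) = 2.00×10⁻⁶ J.

2.00×10⁻⁶ J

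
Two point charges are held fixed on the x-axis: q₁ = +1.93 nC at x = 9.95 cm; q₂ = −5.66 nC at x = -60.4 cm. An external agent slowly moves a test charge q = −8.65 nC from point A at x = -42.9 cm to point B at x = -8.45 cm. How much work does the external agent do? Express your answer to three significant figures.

For quasistatic motion the external work equals the change in potential energy: W_ext = qΔV = q(V_B − V_A).
At A: distances to the source charges are 0.528 m, 0.175 m; V_A = Σ kqᵢ/rᵢ = -258 V.
At B: distances to the source charges are 0.184 m, 0.519 m; V_B = Σ kqᵢ/rᵢ = -3.65 V.
ΔV = V_B − V_A = 254 V.
W_ext = qΔV = (-8.65×10⁻⁹ C)(254 V) = -2.20×10⁻⁶ J.

-2.20×10⁻⁶ J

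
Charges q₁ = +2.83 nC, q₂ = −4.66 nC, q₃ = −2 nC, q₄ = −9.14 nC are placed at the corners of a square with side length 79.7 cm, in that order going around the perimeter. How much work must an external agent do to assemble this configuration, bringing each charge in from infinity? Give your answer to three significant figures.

The assembly work is the sum of pairwise potential energies, U = Σ_{i<j} kqᵢqⱼ/rᵢⱼ.
The four side pairs have separation 0.797 m and the two diagonal pairs 1.13 m.
Summing all 6 pair terms gives U = 1.65×10⁻⁷ J.

1.65×10⁻⁷ J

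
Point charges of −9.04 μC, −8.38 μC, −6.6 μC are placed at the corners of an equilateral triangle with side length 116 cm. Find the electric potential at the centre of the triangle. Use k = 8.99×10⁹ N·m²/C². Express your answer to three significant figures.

-3.22×10⁵ V

Electric potential is a scalar, so the contributions from each charge add algebraically: V = Σ kqᵢ/rᵢ.
The distance from each vertex to the centroid is a/√3 = 0.670 m.
V = k[(-9.04×10⁻⁶)/(0.670) + (-8.38×10⁻⁶)/(0.670) + (-6.60×10⁻⁶)/(0.670)] = -3.22×10⁵ V.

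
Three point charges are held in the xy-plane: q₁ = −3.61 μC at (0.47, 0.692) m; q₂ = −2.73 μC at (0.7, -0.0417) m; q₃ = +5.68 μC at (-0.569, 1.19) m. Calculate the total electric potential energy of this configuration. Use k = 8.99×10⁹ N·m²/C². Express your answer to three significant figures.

-0.124 J

The work to assemble the configuration equals its total potential energy, U = Σ kqᵢqⱼ/rᵢⱼ over all pairs.
Pair separations: r₁₂ = 0.769 m, r₁₃ = 1.15 m, r₂₃ = 1.77 m.
U = (0.115) + (-0.160) + (-0.0788) = -0.124 J.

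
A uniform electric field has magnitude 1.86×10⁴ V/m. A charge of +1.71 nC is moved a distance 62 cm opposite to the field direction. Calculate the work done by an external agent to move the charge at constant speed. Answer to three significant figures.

1.97×10⁻⁵ J

The potential change for a displacement 62 cm opposite to the field direction is ΔV = +Ed = 1.15×10⁴ V.
W_ext = qΔV = 1.97×10⁻⁵ J.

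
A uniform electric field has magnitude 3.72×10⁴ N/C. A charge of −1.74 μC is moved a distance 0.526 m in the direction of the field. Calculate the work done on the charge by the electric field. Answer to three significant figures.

The potential change for a displacement 0.526 m in the direction of the field is ΔV = −Ed = -1.96×10⁴ V.
W_field = −qΔV = -0.0340 J.

-0.0340 J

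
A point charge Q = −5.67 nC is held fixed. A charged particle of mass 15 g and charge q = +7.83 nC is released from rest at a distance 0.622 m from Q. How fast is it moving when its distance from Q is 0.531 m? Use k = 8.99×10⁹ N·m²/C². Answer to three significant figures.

Only the electrostatic force acts, so mechanical energy is conserved: ½mv² = U₁ − U₂ = kQq(1/r₁ − 1/r₂).
U₁ − U₂ = (8.99×10⁹ N·m²/C²)(-5.67×10⁻⁹ C)(7.83×10⁻⁹ C)(1/0.622 − 1/0.531) = 1.10×10⁻⁷ J.
v = √(2·1.10×10⁻⁷/0.0150) = 3.83×10⁻³ m/s.

3.83×10⁻³ m/s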